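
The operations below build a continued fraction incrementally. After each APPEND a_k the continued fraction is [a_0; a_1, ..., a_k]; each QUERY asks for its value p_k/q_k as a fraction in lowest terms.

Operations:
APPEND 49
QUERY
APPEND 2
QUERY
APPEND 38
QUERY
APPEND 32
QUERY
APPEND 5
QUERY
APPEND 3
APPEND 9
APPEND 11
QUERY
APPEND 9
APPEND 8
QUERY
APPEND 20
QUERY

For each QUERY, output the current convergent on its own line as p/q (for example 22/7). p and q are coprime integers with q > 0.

APPEND 49: p_0 = 49·1 + 0 = 49, q_0 = 49·0 + 1 = 1 → 49/1
APPEND 2: p_1 = 2·49 + 1 = 99, q_1 = 2·1 + 0 = 2 → 99/2
APPEND 38: p_2 = 38·99 + 49 = 3811, q_2 = 38·2 + 1 = 77 → 3811/77
APPEND 32: p_3 = 32·3811 + 99 = 122051, q_3 = 32·77 + 2 = 2466 → 122051/2466
APPEND 5: p_4 = 5·122051 + 3811 = 614066, q_4 = 5·2466 + 77 = 12407 → 614066/12407
APPEND 3: p_5 = 3·614066 + 122051 = 1964249, q_5 = 3·12407 + 2466 = 39687 → 1964249/39687
APPEND 9: p_6 = 9·1964249 + 614066 = 18292307, q_6 = 9·39687 + 12407 = 369590 → 18292307/369590
APPEND 11: p_7 = 11·18292307 + 1964249 = 203179626, q_7 = 11·369590 + 39687 = 4105177 → 203179626/4105177
APPEND 9: p_8 = 9·203179626 + 18292307 = 1846908941, q_8 = 9·4105177 + 369590 = 37316183 → 1846908941/37316183
APPEND 8: p_9 = 8·1846908941 + 203179626 = 14978451154, q_9 = 8·37316183 + 4105177 = 302634641 → 14978451154/302634641
APPEND 20: p_10 = 20·14978451154 + 1846908941 = 301415932021, q_10 = 20·302634641 + 37316183 = 6090009003 → 301415932021/6090009003

49/1
99/2
3811/77
122051/2466
614066/12407
203179626/4105177
14978451154/302634641
301415932021/6090009003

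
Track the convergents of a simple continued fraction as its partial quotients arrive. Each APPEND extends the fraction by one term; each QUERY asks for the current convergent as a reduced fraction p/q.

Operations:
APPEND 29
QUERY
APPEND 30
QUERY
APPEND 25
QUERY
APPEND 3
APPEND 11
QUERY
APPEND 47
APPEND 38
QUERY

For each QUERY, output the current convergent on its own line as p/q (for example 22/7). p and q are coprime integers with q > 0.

29/1
871/30
21804/751
750917/25864
1344407433/46305722

APPEND 29: p_0 = 29·1 + 0 = 29, q_0 = 29·0 + 1 = 1 → 29/1
APPEND 30: p_1 = 30·29 + 1 = 871, q_1 = 30·1 + 0 = 30 → 871/30
APPEND 25: p_2 = 25·871 + 29 = 21804, q_2 = 25·30 + 1 = 751 → 21804/751
APPEND 3: p_3 = 3·21804 + 871 = 66283, q_3 = 3·751 + 30 = 2283 → 66283/2283
APPEND 11: p_4 = 11·66283 + 21804 = 750917, q_4 = 11·2283 + 751 = 25864 → 750917/25864
APPEND 47: p_5 = 47·750917 + 66283 = 35359382, q_5 = 47·25864 + 2283 = 1217891 → 35359382/1217891
APPEND 38: p_6 = 38·35359382 + 750917 = 1344407433, q_6 = 38·1217891 + 25864 = 46305722 → 1344407433/46305722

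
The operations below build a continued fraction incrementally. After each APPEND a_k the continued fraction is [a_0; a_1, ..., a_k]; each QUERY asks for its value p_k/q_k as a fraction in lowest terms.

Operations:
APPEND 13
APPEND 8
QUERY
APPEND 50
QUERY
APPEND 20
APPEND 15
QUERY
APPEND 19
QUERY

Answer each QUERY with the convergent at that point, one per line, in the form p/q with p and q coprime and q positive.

105/8
5263/401
1585738/120821
30234387/2303627

APPEND 13: p_0 = 13·1 + 0 = 13, q_0 = 13·0 + 1 = 1 → 13/1
APPEND 8: p_1 = 8·13 + 1 = 105, q_1 = 8·1 + 0 = 8 → 105/8
APPEND 50: p_2 = 50·105 + 13 = 5263, q_2 = 50·8 + 1 = 401 → 5263/401
APPEND 20: p_3 = 20·5263 + 105 = 105365, q_3 = 20·401 + 8 = 8028 → 105365/8028
APPEND 15: p_4 = 15·105365 + 5263 = 1585738, q_4 = 15·8028 + 401 = 120821 → 1585738/120821
APPEND 19: p_5 = 19·1585738 + 105365 = 30234387, q_5 = 19·120821 + 8028 = 2303627 → 30234387/2303627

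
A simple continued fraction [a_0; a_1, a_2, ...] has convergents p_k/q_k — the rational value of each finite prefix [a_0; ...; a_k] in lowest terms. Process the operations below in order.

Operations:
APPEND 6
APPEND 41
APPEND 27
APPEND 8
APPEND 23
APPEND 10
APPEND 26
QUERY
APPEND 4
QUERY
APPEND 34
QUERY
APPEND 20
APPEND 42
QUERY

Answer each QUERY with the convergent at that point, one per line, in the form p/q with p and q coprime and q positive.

APPEND 6: p_0 = 6·1 + 0 = 6, q_0 = 6·0 + 1 = 1 → 6/1
APPEND 41: p_1 = 41·6 + 1 = 247, q_1 = 41·1 + 0 = 41 → 247/41
APPEND 27: p_2 = 27·247 + 6 = 6675, q_2 = 27·41 + 1 = 1108 → 6675/1108
APPEND 8: p_3 = 8·6675 + 247 = 53647, q_3 = 8·1108 + 41 = 8905 → 53647/8905
APPEND 23: p_4 = 23·53647 + 6675 = 1240556, q_4 = 23·8905 + 1108 = 205923 → 1240556/205923
APPEND 10: p_5 = 10·1240556 + 53647 = 12459207, q_5 = 10·205923 + 8905 = 2068135 → 12459207/2068135
APPEND 26: p_6 = 26·12459207 + 1240556 = 325179938, q_6 = 26·2068135 + 205923 = 53977433 → 325179938/53977433
APPEND 4: p_7 = 4·325179938 + 12459207 = 1313178959, q_7 = 4·53977433 + 2068135 = 217977867 → 1313178959/217977867
APPEND 34: p_8 = 34·1313178959 + 325179938 = 44973264544, q_8 = 34·217977867 + 53977433 = 7465224911 → 44973264544/7465224911
APPEND 20: p_9 = 20·44973264544 + 1313178959 = 900778469839, q_9 = 20·7465224911 + 217977867 = 149522476087 → 900778469839/149522476087
APPEND 42: p_10 = 42·900778469839 + 44973264544 = 37877668997782, q_10 = 42·149522476087 + 7465224911 = 6287409220565 → 37877668997782/6287409220565

325179938/53977433
1313178959/217977867
44973264544/7465224911
37877668997782/6287409220565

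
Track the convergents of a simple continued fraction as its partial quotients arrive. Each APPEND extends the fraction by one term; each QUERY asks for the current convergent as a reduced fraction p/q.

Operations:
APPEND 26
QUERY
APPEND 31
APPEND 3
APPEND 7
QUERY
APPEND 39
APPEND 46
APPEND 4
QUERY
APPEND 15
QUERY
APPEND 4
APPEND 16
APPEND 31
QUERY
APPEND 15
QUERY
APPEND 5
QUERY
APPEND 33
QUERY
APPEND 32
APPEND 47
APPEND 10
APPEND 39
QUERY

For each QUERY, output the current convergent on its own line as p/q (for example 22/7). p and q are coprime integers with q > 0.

26/1
17936/689
129932679/4991281
1981297867/76110294
4064816934936/156147350243
61103117308259/2347237283251
309580403476231/11892333766498
10277256432023882/394794251577685
6066230182444197557142/233030363756759404723

APPEND 26: p_0 = 26·1 + 0 = 26, q_0 = 26·0 + 1 = 1 → 26/1
APPEND 31: p_1 = 31·26 + 1 = 807, q_1 = 31·1 + 0 = 31 → 807/31
APPEND 3: p_2 = 3·807 + 26 = 2447, q_2 = 3·31 + 1 = 94 → 2447/94
APPEND 7: p_3 = 7·2447 + 807 = 17936, q_3 = 7·94 + 31 = 689 → 17936/689
APPEND 39: p_4 = 39·17936 + 2447 = 701951, q_4 = 39·689 + 94 = 26965 → 701951/26965
APPEND 46: p_5 = 46·701951 + 17936 = 32307682, q_5 = 46·26965 + 689 = 1241079 → 32307682/1241079
APPEND 4: p_6 = 4·32307682 + 701951 = 129932679, q_6 = 4·1241079 + 26965 = 4991281 → 129932679/4991281
APPEND 15: p_7 = 15·129932679 + 32307682 = 1981297867, q_7 = 15·4991281 + 1241079 = 76110294 → 1981297867/76110294
APPEND 4: p_8 = 4·1981297867 + 129932679 = 8055124147, q_8 = 4·76110294 + 4991281 = 309432457 → 8055124147/309432457
APPEND 16: p_9 = 16·8055124147 + 1981297867 = 130863284219, q_9 = 16·309432457 + 76110294 = 5027029606 → 130863284219/5027029606
APPEND 31: p_10 = 31·130863284219 + 8055124147 = 4064816934936, q_10 = 31·5027029606 + 309432457 = 156147350243 → 4064816934936/156147350243
APPEND 15: p_11 = 15·4064816934936 + 130863284219 = 61103117308259, q_11 = 15·156147350243 + 5027029606 = 2347237283251 → 61103117308259/2347237283251
APPEND 5: p_12 = 5·61103117308259 + 4064816934936 = 309580403476231, q_12 = 5·2347237283251 + 156147350243 = 11892333766498 → 309580403476231/11892333766498
APPEND 33: p_13 = 33·309580403476231 + 61103117308259 = 10277256432023882, q_13 = 33·11892333766498 + 2347237283251 = 394794251577685 → 10277256432023882/394794251577685
APPEND 32: p_14 = 32·10277256432023882 + 309580403476231 = 329181786228240455, q_14 = 32·394794251577685 + 11892333766498 = 12645308384252418 → 329181786228240455/12645308384252418
APPEND 47: p_15 = 47·329181786228240455 + 10277256432023882 = 15481821209159325267, q_15 = 47·12645308384252418 + 394794251577685 = 594724288311441331 → 15481821209159325267/594724288311441331
APPEND 10: p_16 = 10·15481821209159325267 + 329181786228240455 = 155147393877821493125, q_16 = 10·594724288311441331 + 12645308384252418 = 5959888191498665728 → 155147393877821493125/5959888191498665728
APPEND 39: p_17 = 39·155147393877821493125 + 15481821209159325267 = 6066230182444197557142, q_17 = 39·5959888191498665728 + 594724288311441331 = 233030363756759404723 → 6066230182444197557142/233030363756759404723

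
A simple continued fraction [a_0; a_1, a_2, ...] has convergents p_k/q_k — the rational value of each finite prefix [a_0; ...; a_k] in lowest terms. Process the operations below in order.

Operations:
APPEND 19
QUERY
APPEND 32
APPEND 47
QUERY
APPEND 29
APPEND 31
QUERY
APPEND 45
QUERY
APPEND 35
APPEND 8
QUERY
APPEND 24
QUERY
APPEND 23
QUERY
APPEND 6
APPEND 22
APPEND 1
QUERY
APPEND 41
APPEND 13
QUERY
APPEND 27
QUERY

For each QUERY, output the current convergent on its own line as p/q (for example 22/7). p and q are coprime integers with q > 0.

APPEND 19: p_0 = 19·1 + 0 = 19, q_0 = 19·0 + 1 = 1 → 19/1
APPEND 32: p_1 = 32·19 + 1 = 609, q_1 = 32·1 + 0 = 32 → 609/32
APPEND 47: p_2 = 47·609 + 19 = 28642, q_2 = 47·32 + 1 = 1505 → 28642/1505
APPEND 29: p_3 = 29·28642 + 609 = 831227, q_3 = 29·1505 + 32 = 43677 → 831227/43677
APPEND 31: p_4 = 31·831227 + 28642 = 25796679, q_4 = 31·43677 + 1505 = 1355492 → 25796679/1355492
APPEND 45: p_5 = 45·25796679 + 831227 = 1161681782, q_5 = 45·1355492 + 43677 = 61040817 → 1161681782/61040817
APPEND 35: p_6 = 35·1161681782 + 25796679 = 40684659049, q_6 = 35·61040817 + 1355492 = 2137784087 → 40684659049/2137784087
APPEND 8: p_7 = 8·40684659049 + 1161681782 = 326638954174, q_7 = 8·2137784087 + 61040817 = 17163313513 → 326638954174/17163313513
APPEND 24: p_8 = 24·326638954174 + 40684659049 = 7880019559225, q_8 = 24·17163313513 + 2137784087 = 414057308399 → 7880019559225/414057308399
APPEND 23: p_9 = 23·7880019559225 + 326638954174 = 181567088816349, q_9 = 23·414057308399 + 17163313513 = 9540481406690 → 181567088816349/9540481406690
APPEND 6: p_10 = 6·181567088816349 + 7880019559225 = 1097282552457319, q_10 = 6·9540481406690 + 414057308399 = 57656945748539 → 1097282552457319/57656945748539
APPEND 22: p_11 = 22·1097282552457319 + 181567088816349 = 24321783242877367, q_11 = 22·57656945748539 + 9540481406690 = 1277993287874548 → 24321783242877367/1277993287874548
APPEND 1: p_12 = 1·24321783242877367 + 1097282552457319 = 25419065795334686, q_12 = 1·1277993287874548 + 57656945748539 = 1335650233623087 → 25419065795334686/1335650233623087
APPEND 41: p_13 = 41·25419065795334686 + 24321783242877367 = 1066503480851599493, q_13 = 41·1335650233623087 + 1277993287874548 = 56039652866421115 → 1066503480851599493/56039652866421115
APPEND 13: p_14 = 13·1066503480851599493 + 25419065795334686 = 13889964316866128095, q_14 = 13·56039652866421115 + 1335650233623087 = 729851137497097582 → 13889964316866128095/729851137497097582
APPEND 27: p_15 = 27·13889964316866128095 + 1066503480851599493 = 376095540036237058058, q_15 = 27·729851137497097582 + 56039652866421115 = 19762020365288055829 → 376095540036237058058/19762020365288055829

19/1
28642/1505
25796679/1355492
1161681782/61040817
326638954174/17163313513
7880019559225/414057308399
181567088816349/9540481406690
25419065795334686/1335650233623087
13889964316866128095/729851137497097582
376095540036237058058/19762020365288055829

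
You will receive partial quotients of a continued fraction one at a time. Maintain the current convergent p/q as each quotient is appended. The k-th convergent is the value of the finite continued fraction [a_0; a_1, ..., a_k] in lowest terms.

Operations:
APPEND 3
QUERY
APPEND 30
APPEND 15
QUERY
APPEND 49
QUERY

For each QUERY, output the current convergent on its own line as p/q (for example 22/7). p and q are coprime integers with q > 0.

3/1
1368/451
67123/22129

APPEND 3: p_0 = 3·1 + 0 = 3, q_0 = 3·0 + 1 = 1 → 3/1
APPEND 30: p_1 = 30·3 + 1 = 91, q_1 = 30·1 + 0 = 30 → 91/30
APPEND 15: p_2 = 15·91 + 3 = 1368, q_2 = 15·30 + 1 = 451 → 1368/451
APPEND 49: p_3 = 49·1368 + 91 = 67123, q_3 = 49·451 + 30 = 22129 → 67123/22129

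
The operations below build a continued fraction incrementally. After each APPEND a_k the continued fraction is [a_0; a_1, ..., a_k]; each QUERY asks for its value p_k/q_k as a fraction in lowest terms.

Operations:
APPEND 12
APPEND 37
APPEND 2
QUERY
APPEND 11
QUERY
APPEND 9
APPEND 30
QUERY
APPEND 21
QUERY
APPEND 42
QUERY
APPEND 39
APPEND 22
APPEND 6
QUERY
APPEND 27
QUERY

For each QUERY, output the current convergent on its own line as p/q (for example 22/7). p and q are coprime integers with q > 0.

902/75
10367/862
2836517/235852
59661062/4960725
2508601121/208586302
13035100542599/1083848442711
354103915556476/29443192722565

APPEND 12: p_0 = 12·1 + 0 = 12, q_0 = 12·0 + 1 = 1 → 12/1
APPEND 37: p_1 = 37·12 + 1 = 445, q_1 = 37·1 + 0 = 37 → 445/37
APPEND 2: p_2 = 2·445 + 12 = 902, q_2 = 2·37 + 1 = 75 → 902/75
APPEND 11: p_3 = 11·902 + 445 = 10367, q_3 = 11·75 + 37 = 862 → 10367/862
APPEND 9: p_4 = 9·10367 + 902 = 94205, q_4 = 9·862 + 75 = 7833 → 94205/7833
APPEND 30: p_5 = 30·94205 + 10367 = 2836517, q_5 = 30·7833 + 862 = 235852 → 2836517/235852
APPEND 21: p_6 = 21·2836517 + 94205 = 59661062, q_6 = 21·235852 + 7833 = 4960725 → 59661062/4960725
APPEND 42: p_7 = 42·59661062 + 2836517 = 2508601121, q_7 = 42·4960725 + 235852 = 208586302 → 2508601121/208586302
APPEND 39: p_8 = 39·2508601121 + 59661062 = 97895104781, q_8 = 39·208586302 + 4960725 = 8139826503 → 97895104781/8139826503
APPEND 22: p_9 = 22·97895104781 + 2508601121 = 2156200906303, q_9 = 22·8139826503 + 208586302 = 179284769368 → 2156200906303/179284769368
APPEND 6: p_10 = 6·2156200906303 + 97895104781 = 13035100542599, q_10 = 6·179284769368 + 8139826503 = 1083848442711 → 13035100542599/1083848442711
APPEND 27: p_11 = 27·13035100542599 + 2156200906303 = 354103915556476, q_11 = 27·1083848442711 + 179284769368 = 29443192722565 → 354103915556476/29443192722565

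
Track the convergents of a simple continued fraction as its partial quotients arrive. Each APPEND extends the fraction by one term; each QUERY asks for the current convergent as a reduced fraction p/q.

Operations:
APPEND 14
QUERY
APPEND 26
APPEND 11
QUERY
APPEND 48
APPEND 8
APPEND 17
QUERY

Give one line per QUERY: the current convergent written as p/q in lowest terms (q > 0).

14/1
4029/287
26613202/1895753

APPEND 14: p_0 = 14·1 + 0 = 14, q_0 = 14·0 + 1 = 1 → 14/1
APPEND 26: p_1 = 26·14 + 1 = 365, q_1 = 26·1 + 0 = 26 → 365/26
APPEND 11: p_2 = 11·365 + 14 = 4029, q_2 = 11·26 + 1 = 287 → 4029/287
APPEND 48: p_3 = 48·4029 + 365 = 193757, q_3 = 48·287 + 26 = 13802 → 193757/13802
APPEND 8: p_4 = 8·193757 + 4029 = 1554085, q_4 = 8·13802 + 287 = 110703 → 1554085/110703
APPEND 17: p_5 = 17·1554085 + 193757 = 26613202, q_5 = 17·110703 + 13802 = 1895753 → 26613202/1895753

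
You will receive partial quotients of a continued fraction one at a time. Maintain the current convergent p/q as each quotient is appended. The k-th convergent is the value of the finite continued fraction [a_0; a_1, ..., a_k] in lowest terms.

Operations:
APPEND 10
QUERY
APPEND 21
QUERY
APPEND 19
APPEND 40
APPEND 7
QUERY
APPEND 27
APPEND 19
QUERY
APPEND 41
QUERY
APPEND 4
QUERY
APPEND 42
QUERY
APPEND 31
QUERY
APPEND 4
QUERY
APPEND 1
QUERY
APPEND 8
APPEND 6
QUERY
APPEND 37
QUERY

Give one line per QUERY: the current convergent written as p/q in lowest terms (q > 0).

APPEND 10: p_0 = 10·1 + 0 = 10, q_0 = 10·0 + 1 = 1 → 10/1
APPEND 21: p_1 = 21·10 + 1 = 211, q_1 = 21·1 + 0 = 21 → 211/21
APPEND 19: p_2 = 19·211 + 10 = 4019, q_2 = 19·21 + 1 = 400 → 4019/400
APPEND 40: p_3 = 40·4019 + 211 = 160971, q_3 = 40·400 + 21 = 16021 → 160971/16021
APPEND 7: p_4 = 7·160971 + 4019 = 1130816, q_4 = 7·16021 + 400 = 112547 → 1130816/112547
APPEND 27: p_5 = 27·1130816 + 160971 = 30693003, q_5 = 27·112547 + 16021 = 3054790 → 30693003/3054790
APPEND 19: p_6 = 19·30693003 + 1130816 = 584297873, q_6 = 19·3054790 + 112547 = 58153557 → 584297873/58153557
APPEND 41: p_7 = 41·584297873 + 30693003 = 23986905796, q_7 = 41·58153557 + 3054790 = 2387350627 → 23986905796/2387350627
APPEND 4: p_8 = 4·23986905796 + 584297873 = 96531921057, q_8 = 4·2387350627 + 58153557 = 9607556065 → 96531921057/9607556065
APPEND 42: p_9 = 42·96531921057 + 23986905796 = 4078327590190, q_9 = 42·9607556065 + 2387350627 = 405904705357 → 4078327590190/405904705357
APPEND 31: p_10 = 31·4078327590190 + 96531921057 = 126524687216947, q_10 = 31·405904705357 + 9607556065 = 12592653422132 → 126524687216947/12592653422132
APPEND 4: p_11 = 4·126524687216947 + 4078327590190 = 510177076457978, q_11 = 4·12592653422132 + 405904705357 = 50776518393885 → 510177076457978/50776518393885
APPEND 1: p_12 = 1·510177076457978 + 126524687216947 = 636701763674925, q_12 = 1·50776518393885 + 12592653422132 = 63369171816017 → 636701763674925/63369171816017
APPEND 8: p_13 = 8·636701763674925 + 510177076457978 = 5603791185857378, q_13 = 8·63369171816017 + 50776518393885 = 557729892922021 → 5603791185857378/557729892922021
APPEND 6: p_14 = 6·5603791185857378 + 636701763674925 = 34259448878819193, q_14 = 6·557729892922021 + 63369171816017 = 3409748529348143 → 34259448878819193/3409748529348143
APPEND 37: p_15 = 37·34259448878819193 + 5603791185857378 = 1273203399702167519, q_15 = 37·3409748529348143 + 557729892922021 = 126718425478803312 → 1273203399702167519/126718425478803312

10/1
211/21
1130816/112547
584297873/58153557
23986905796/2387350627
96531921057/9607556065
4078327590190/405904705357
126524687216947/12592653422132
510177076457978/50776518393885
636701763674925/63369171816017
34259448878819193/3409748529348143
1273203399702167519/126718425478803312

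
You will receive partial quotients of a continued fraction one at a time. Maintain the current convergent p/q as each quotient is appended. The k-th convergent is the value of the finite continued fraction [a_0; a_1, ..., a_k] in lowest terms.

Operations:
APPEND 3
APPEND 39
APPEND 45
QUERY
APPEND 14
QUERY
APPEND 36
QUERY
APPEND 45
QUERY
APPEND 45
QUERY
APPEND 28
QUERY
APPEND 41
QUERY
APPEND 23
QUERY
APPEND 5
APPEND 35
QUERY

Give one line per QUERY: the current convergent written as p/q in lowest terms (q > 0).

APPEND 3: p_0 = 3·1 + 0 = 3, q_0 = 3·0 + 1 = 1 → 3/1
APPEND 39: p_1 = 39·3 + 1 = 118, q_1 = 39·1 + 0 = 39 → 118/39
APPEND 45: p_2 = 45·118 + 3 = 5313, q_2 = 45·39 + 1 = 1756 → 5313/1756
APPEND 14: p_3 = 14·5313 + 118 = 74500, q_3 = 14·1756 + 39 = 24623 → 74500/24623
APPEND 36: p_4 = 36·74500 + 5313 = 2687313, q_4 = 36·24623 + 1756 = 888184 → 2687313/888184
APPEND 45: p_5 = 45·2687313 + 74500 = 121003585, q_5 = 45·888184 + 24623 = 39992903 → 121003585/39992903
APPEND 45: p_6 = 45·121003585 + 2687313 = 5447848638, q_6 = 45·39992903 + 888184 = 1800568819 → 5447848638/1800568819
APPEND 28: p_7 = 28·5447848638 + 121003585 = 152660765449, q_7 = 28·1800568819 + 39992903 = 50455919835 → 152660765449/50455919835
APPEND 41: p_8 = 41·152660765449 + 5447848638 = 6264539232047, q_8 = 41·50455919835 + 1800568819 = 2070493282054 → 6264539232047/2070493282054
APPEND 23: p_9 = 23·6264539232047 + 152660765449 = 144237063102530, q_9 = 23·2070493282054 + 50455919835 = 47671801407077 → 144237063102530/47671801407077
APPEND 5: p_10 = 5·144237063102530 + 6264539232047 = 727449854744697, q_10 = 5·47671801407077 + 2070493282054 = 240429500317439 → 727449854744697/240429500317439
APPEND 35: p_11 = 35·727449854744697 + 144237063102530 = 25604981979166925, q_11 = 35·240429500317439 + 47671801407077 = 8462704312517442 → 25604981979166925/8462704312517442

5313/1756
74500/24623
2687313/888184
121003585/39992903
5447848638/1800568819
152660765449/50455919835
6264539232047/2070493282054
144237063102530/47671801407077
25604981979166925/8462704312517442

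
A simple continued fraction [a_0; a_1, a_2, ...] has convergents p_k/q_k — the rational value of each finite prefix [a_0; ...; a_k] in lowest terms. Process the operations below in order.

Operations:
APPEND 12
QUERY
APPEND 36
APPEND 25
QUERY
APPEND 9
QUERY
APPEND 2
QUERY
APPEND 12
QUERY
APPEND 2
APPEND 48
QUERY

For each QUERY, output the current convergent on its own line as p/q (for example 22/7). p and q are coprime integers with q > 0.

12/1
10837/901
97966/8145
206769/17191
2579194/214437
260106730/21625557

APPEND 12: p_0 = 12·1 + 0 = 12, q_0 = 12·0 + 1 = 1 → 12/1
APPEND 36: p_1 = 36·12 + 1 = 433, q_1 = 36·1 + 0 = 36 → 433/36
APPEND 25: p_2 = 25·433 + 12 = 10837, q_2 = 25·36 + 1 = 901 → 10837/901
APPEND 9: p_3 = 9·10837 + 433 = 97966, q_3 = 9·901 + 36 = 8145 → 97966/8145
APPEND 2: p_4 = 2·97966 + 10837 = 206769, q_4 = 2·8145 + 901 = 17191 → 206769/17191
APPEND 12: p_5 = 12·206769 + 97966 = 2579194, q_5 = 12·17191 + 8145 = 214437 → 2579194/214437
APPEND 2: p_6 = 2·2579194 + 206769 = 5365157, q_6 = 2·214437 + 17191 = 446065 → 5365157/446065
APPEND 48: p_7 = 48·5365157 + 2579194 = 260106730, q_7 = 48·446065 + 214437 = 21625557 → 260106730/21625557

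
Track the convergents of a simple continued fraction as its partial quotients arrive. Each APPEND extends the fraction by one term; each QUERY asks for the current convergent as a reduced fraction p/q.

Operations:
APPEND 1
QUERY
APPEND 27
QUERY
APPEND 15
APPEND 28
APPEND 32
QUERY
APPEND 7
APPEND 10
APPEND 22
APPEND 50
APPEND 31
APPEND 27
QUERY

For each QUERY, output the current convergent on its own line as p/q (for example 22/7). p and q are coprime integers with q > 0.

APPEND 1: p_0 = 1·1 + 0 = 1, q_0 = 1·0 + 1 = 1 → 1/1
APPEND 27: p_1 = 27·1 + 1 = 28, q_1 = 27·1 + 0 = 27 → 28/27
APPEND 15: p_2 = 15·28 + 1 = 421, q_2 = 15·27 + 1 = 406 → 421/406
APPEND 28: p_3 = 28·421 + 28 = 11816, q_3 = 28·406 + 27 = 11395 → 11816/11395
APPEND 32: p_4 = 32·11816 + 421 = 378533, q_4 = 32·11395 + 406 = 365046 → 378533/365046
APPEND 7: p_5 = 7·378533 + 11816 = 2661547, q_5 = 7·365046 + 11395 = 2566717 → 2661547/2566717
APPEND 10: p_6 = 10·2661547 + 378533 = 26994003, q_6 = 10·2566717 + 365046 = 26032216 → 26994003/26032216
APPEND 22: p_7 = 22·26994003 + 2661547 = 596529613, q_7 = 22·26032216 + 2566717 = 575275469 → 596529613/575275469
APPEND 50: p_8 = 50·596529613 + 26994003 = 29853474653, q_8 = 50·575275469 + 26032216 = 28789805666 → 29853474653/28789805666
APPEND 31: p_9 = 31·29853474653 + 596529613 = 926054243856, q_9 = 31·28789805666 + 575275469 = 893059251115 → 926054243856/893059251115
APPEND 27: p_10 = 27·926054243856 + 29853474653 = 25033318058765, q_10 = 27·893059251115 + 28789805666 = 24141389585771 → 25033318058765/24141389585771

1/1
28/27
378533/365046
25033318058765/24141389585771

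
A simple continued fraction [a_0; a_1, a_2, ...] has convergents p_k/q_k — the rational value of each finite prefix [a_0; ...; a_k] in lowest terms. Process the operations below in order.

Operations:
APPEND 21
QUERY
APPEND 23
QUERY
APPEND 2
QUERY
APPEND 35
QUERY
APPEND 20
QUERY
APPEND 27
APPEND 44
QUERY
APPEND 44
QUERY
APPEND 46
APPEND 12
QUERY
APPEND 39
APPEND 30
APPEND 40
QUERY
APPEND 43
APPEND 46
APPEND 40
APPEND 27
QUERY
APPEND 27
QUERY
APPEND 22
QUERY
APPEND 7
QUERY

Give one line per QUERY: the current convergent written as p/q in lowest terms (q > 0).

APPEND 21: p_0 = 21·1 + 0 = 21, q_0 = 21·0 + 1 = 1 → 21/1
APPEND 23: p_1 = 23·21 + 1 = 484, q_1 = 23·1 + 0 = 23 → 484/23
APPEND 2: p_2 = 2·484 + 21 = 989, q_2 = 2·23 + 1 = 47 → 989/47
APPEND 35: p_3 = 35·989 + 484 = 35099, q_3 = 35·47 + 23 = 1668 → 35099/1668
APPEND 20: p_4 = 20·35099 + 989 = 702969, q_4 = 20·1668 + 47 = 33407 → 702969/33407
APPEND 27: p_5 = 27·702969 + 35099 = 19015262, q_5 = 27·33407 + 1668 = 903657 → 19015262/903657
APPEND 44: p_6 = 44·19015262 + 702969 = 837374497, q_6 = 44·903657 + 33407 = 39794315 → 837374497/39794315
APPEND 44: p_7 = 44·837374497 + 19015262 = 36863493130, q_7 = 44·39794315 + 903657 = 1751853517 → 36863493130/1751853517
APPEND 46: p_8 = 46·36863493130 + 837374497 = 1696558058477, q_8 = 46·1751853517 + 39794315 = 80625056097 → 1696558058477/80625056097
APPEND 12: p_9 = 12·1696558058477 + 36863493130 = 20395560194854, q_9 = 12·80625056097 + 1751853517 = 969252526681 → 20395560194854/969252526681
APPEND 39: p_10 = 39·20395560194854 + 1696558058477 = 797123405657783, q_10 = 39·969252526681 + 80625056097 = 37881473596656 → 797123405657783/37881473596656
APPEND 30: p_11 = 30·797123405657783 + 20395560194854 = 23934097729928344, q_11 = 30·37881473596656 + 969252526681 = 1137413460426361 → 23934097729928344/1137413460426361
APPEND 40: p_12 = 40·23934097729928344 + 797123405657783 = 958161032602791543, q_12 = 40·1137413460426361 + 37881473596656 = 45534419890651096 → 958161032602791543/45534419890651096
APPEND 43: p_13 = 43·958161032602791543 + 23934097729928344 = 41224858499649964693, q_13 = 43·45534419890651096 + 1137413460426361 = 1959117468758423489 → 41224858499649964693/1959117468758423489
APPEND 46: p_14 = 46·41224858499649964693 + 958161032602791543 = 1897301652016501167421, q_14 = 46·1959117468758423489 + 45534419890651096 = 90164937982778131590 → 1897301652016501167421/90164937982778131590
APPEND 40: p_15 = 40·1897301652016501167421 + 41224858499649964693 = 75933290939159696661533, q_15 = 40·90164937982778131590 + 1959117468758423489 = 3608556636779883687089 → 75933290939159696661533/3608556636779883687089
APPEND 27: p_16 = 27·75933290939159696661533 + 1897301652016501167421 = 2052096157009328311028812, q_16 = 27·3608556636779883687089 + 90164937982778131590 = 97521194131039637682993 → 2052096157009328311028812/97521194131039637682993
APPEND 27: p_17 = 27·2052096157009328311028812 + 75933290939159696661533 = 55482529530191024094439457, q_17 = 27·97521194131039637682993 + 3608556636779883687089 = 2636680798174850101127900 → 55482529530191024094439457/2636680798174850101127900
APPEND 22: p_18 = 22·55482529530191024094439457 + 2052096157009328311028812 = 1222667745821211858388696866, q_18 = 22·2636680798174850101127900 + 97521194131039637682993 = 58104498753977741862496793 → 1222667745821211858388696866/58104498753977741862496793
APPEND 7: p_19 = 7·1222667745821211858388696866 + 55482529530191024094439457 = 8614156750278674032815317519, q_19 = 7·58104498753977741862496793 + 2636680798174850101127900 = 409368172076019043138605451 → 8614156750278674032815317519/409368172076019043138605451

21/1
484/23
989/47
35099/1668
702969/33407
837374497/39794315
36863493130/1751853517
20395560194854/969252526681
958161032602791543/45534419890651096
2052096157009328311028812/97521194131039637682993
55482529530191024094439457/2636680798174850101127900
1222667745821211858388696866/58104498753977741862496793
8614156750278674032815317519/409368172076019043138605451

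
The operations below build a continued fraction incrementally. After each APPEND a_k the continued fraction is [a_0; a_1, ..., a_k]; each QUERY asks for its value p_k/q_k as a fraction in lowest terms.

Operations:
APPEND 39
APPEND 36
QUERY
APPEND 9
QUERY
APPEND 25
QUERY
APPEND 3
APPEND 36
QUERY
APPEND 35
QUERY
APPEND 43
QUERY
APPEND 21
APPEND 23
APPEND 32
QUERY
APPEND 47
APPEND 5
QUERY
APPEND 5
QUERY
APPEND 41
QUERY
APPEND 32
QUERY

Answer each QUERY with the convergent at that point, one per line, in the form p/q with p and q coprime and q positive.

APPEND 39: p_0 = 39·1 + 0 = 39, q_0 = 39·0 + 1 = 1 → 39/1
APPEND 36: p_1 = 36·39 + 1 = 1405, q_1 = 36·1 + 0 = 36 → 1405/36
APPEND 9: p_2 = 9·1405 + 39 = 12684, q_2 = 9·36 + 1 = 325 → 12684/325
APPEND 25: p_3 = 25·12684 + 1405 = 318505, q_3 = 25·325 + 36 = 8161 → 318505/8161
APPEND 3: p_4 = 3·318505 + 12684 = 968199, q_4 = 3·8161 + 325 = 24808 → 968199/24808
APPEND 36: p_5 = 36·968199 + 318505 = 35173669, q_5 = 36·24808 + 8161 = 901249 → 35173669/901249
APPEND 35: p_6 = 35·35173669 + 968199 = 1232046614, q_6 = 35·901249 + 24808 = 31568523 → 1232046614/31568523
APPEND 43: p_7 = 43·1232046614 + 35173669 = 53013178071, q_7 = 43·31568523 + 901249 = 1358347738 → 53013178071/1358347738
APPEND 21: p_8 = 21·53013178071 + 1232046614 = 1114508786105, q_8 = 21·1358347738 + 31568523 = 28556871021 → 1114508786105/28556871021
APPEND 23: p_9 = 23·1114508786105 + 53013178071 = 25686715258486, q_9 = 23·28556871021 + 1358347738 = 658166381221 → 25686715258486/658166381221
APPEND 32: p_10 = 32·25686715258486 + 1114508786105 = 823089397057657, q_10 = 32·658166381221 + 28556871021 = 21089881070093 → 823089397057657/21089881070093
APPEND 47: p_11 = 47·823089397057657 + 25686715258486 = 38710888376968365, q_11 = 47·21089881070093 + 658166381221 = 991882576675592 → 38710888376968365/991882576675592
APPEND 5: p_12 = 5·38710888376968365 + 823089397057657 = 194377531281899482, q_12 = 5·991882576675592 + 21089881070093 = 4980502764448053 → 194377531281899482/4980502764448053
APPEND 5: p_13 = 5·194377531281899482 + 38710888376968365 = 1010598544786465775, q_13 = 5·4980502764448053 + 991882576675592 = 25894396398915857 → 1010598544786465775/25894396398915857
APPEND 41: p_14 = 41·1010598544786465775 + 194377531281899482 = 41628917867526996257, q_14 = 41·25894396398915857 + 4980502764448053 = 1066650755119998190 → 41628917867526996257/1066650755119998190
APPEND 32: p_15 = 32·41628917867526996257 + 1010598544786465775 = 1333135970305650345999, q_15 = 32·1066650755119998190 + 25894396398915857 = 34158718560238857937 → 1333135970305650345999/34158718560238857937

1405/36
12684/325
318505/8161
35173669/901249
1232046614/31568523
53013178071/1358347738
823089397057657/21089881070093
194377531281899482/4980502764448053
1010598544786465775/25894396398915857
41628917867526996257/1066650755119998190
1333135970305650345999/34158718560238857937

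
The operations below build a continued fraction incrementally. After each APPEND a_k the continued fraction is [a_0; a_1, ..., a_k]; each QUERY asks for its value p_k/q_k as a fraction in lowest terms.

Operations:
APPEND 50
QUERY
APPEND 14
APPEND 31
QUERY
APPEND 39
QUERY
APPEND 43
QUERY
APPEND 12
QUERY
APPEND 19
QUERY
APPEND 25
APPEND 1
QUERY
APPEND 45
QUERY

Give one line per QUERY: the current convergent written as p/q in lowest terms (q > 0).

50/1
21781/435
850160/16979
36578661/730532
439794092/8783363
8392666409/167614429
218649120726/4366758517
10049466886987/200703277353

APPEND 50: p_0 = 50·1 + 0 = 50, q_0 = 50·0 + 1 = 1 → 50/1
APPEND 14: p_1 = 14·50 + 1 = 701, q_1 = 14·1 + 0 = 14 → 701/14
APPEND 31: p_2 = 31·701 + 50 = 21781, q_2 = 31·14 + 1 = 435 → 21781/435
APPEND 39: p_3 = 39·21781 + 701 = 850160, q_3 = 39·435 + 14 = 16979 → 850160/16979
APPEND 43: p_4 = 43·850160 + 21781 = 36578661, q_4 = 43·16979 + 435 = 730532 → 36578661/730532
APPEND 12: p_5 = 12·36578661 + 850160 = 439794092, q_5 = 12·730532 + 16979 = 8783363 → 439794092/8783363
APPEND 19: p_6 = 19·439794092 + 36578661 = 8392666409, q_6 = 19·8783363 + 730532 = 167614429 → 8392666409/167614429
APPEND 25: p_7 = 25·8392666409 + 439794092 = 210256454317, q_7 = 25·167614429 + 8783363 = 4199144088 → 210256454317/4199144088
APPEND 1: p_8 = 1·210256454317 + 8392666409 = 218649120726, q_8 = 1·4199144088 + 167614429 = 4366758517 → 218649120726/4366758517
APPEND 45: p_9 = 45·218649120726 + 210256454317 = 10049466886987, q_9 = 45·4366758517 + 4199144088 = 200703277353 → 10049466886987/200703277353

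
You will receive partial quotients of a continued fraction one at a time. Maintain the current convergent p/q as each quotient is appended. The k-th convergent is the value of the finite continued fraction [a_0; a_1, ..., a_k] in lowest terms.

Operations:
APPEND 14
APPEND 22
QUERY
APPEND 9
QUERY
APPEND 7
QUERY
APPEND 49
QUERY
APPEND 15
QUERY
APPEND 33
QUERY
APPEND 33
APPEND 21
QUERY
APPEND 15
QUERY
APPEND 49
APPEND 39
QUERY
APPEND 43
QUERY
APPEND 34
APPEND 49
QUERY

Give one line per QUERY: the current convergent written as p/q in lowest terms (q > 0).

309/22
2795/199
19874/1415
976621/69534
14669189/1044425
485059858/34535559
336939594421/23989610871
5070115560818/360984880937
9707201596466435/691138687175513
417658441250131208/29736675797323843
696712274442195579051/49604904349810446418

APPEND 14: p_0 = 14·1 + 0 = 14, q_0 = 14·0 + 1 = 1 → 14/1
APPEND 22: p_1 = 22·14 + 1 = 309, q_1 = 22·1 + 0 = 22 → 309/22
APPEND 9: p_2 = 9·309 + 14 = 2795, q_2 = 9·22 + 1 = 199 → 2795/199
APPEND 7: p_3 = 7·2795 + 309 = 19874, q_3 = 7·199 + 22 = 1415 → 19874/1415
APPEND 49: p_4 = 49·19874 + 2795 = 976621, q_4 = 49·1415 + 199 = 69534 → 976621/69534
APPEND 15: p_5 = 15·976621 + 19874 = 14669189, q_5 = 15·69534 + 1415 = 1044425 → 14669189/1044425
APPEND 33: p_6 = 33·14669189 + 976621 = 485059858, q_6 = 33·1044425 + 69534 = 34535559 → 485059858/34535559
APPEND 33: p_7 = 33·485059858 + 14669189 = 16021644503, q_7 = 33·34535559 + 1044425 = 1140717872 → 16021644503/1140717872
APPEND 21: p_8 = 21·16021644503 + 485059858 = 336939594421, q_8 = 21·1140717872 + 34535559 = 23989610871 → 336939594421/23989610871
APPEND 15: p_9 = 15·336939594421 + 16021644503 = 5070115560818, q_9 = 15·23989610871 + 1140717872 = 360984880937 → 5070115560818/360984880937
APPEND 49: p_10 = 49·5070115560818 + 336939594421 = 248772602074503, q_10 = 49·360984880937 + 23989610871 = 17712248776784 → 248772602074503/17712248776784
APPEND 39: p_11 = 39·248772602074503 + 5070115560818 = 9707201596466435, q_11 = 39·17712248776784 + 360984880937 = 691138687175513 → 9707201596466435/691138687175513
APPEND 43: p_12 = 43·9707201596466435 + 248772602074503 = 417658441250131208, q_12 = 43·691138687175513 + 17712248776784 = 29736675797323843 → 417658441250131208/29736675797323843
APPEND 34: p_13 = 34·417658441250131208 + 9707201596466435 = 14210094204100927507, q_13 = 34·29736675797323843 + 691138687175513 = 1011738115796186175 → 14210094204100927507/1011738115796186175
APPEND 49: p_14 = 49·14210094204100927507 + 417658441250131208 = 696712274442195579051, q_14 = 49·1011738115796186175 + 29736675797323843 = 49604904349810446418 → 696712274442195579051/49604904349810446418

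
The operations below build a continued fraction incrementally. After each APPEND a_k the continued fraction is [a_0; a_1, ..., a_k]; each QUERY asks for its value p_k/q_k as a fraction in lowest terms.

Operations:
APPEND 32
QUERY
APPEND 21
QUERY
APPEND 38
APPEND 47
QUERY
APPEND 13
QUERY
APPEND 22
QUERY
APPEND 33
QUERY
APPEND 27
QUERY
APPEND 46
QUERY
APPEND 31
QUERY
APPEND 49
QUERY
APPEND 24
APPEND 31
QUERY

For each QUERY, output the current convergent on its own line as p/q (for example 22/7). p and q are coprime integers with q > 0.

APPEND 32: p_0 = 32·1 + 0 = 32, q_0 = 32·0 + 1 = 1 → 32/1
APPEND 21: p_1 = 21·32 + 1 = 673, q_1 = 21·1 + 0 = 21 → 673/21
APPEND 38: p_2 = 38·673 + 32 = 25606, q_2 = 38·21 + 1 = 799 → 25606/799
APPEND 47: p_3 = 47·25606 + 673 = 1204155, q_3 = 47·799 + 21 = 37574 → 1204155/37574
APPEND 13: p_4 = 13·1204155 + 25606 = 15679621, q_4 = 13·37574 + 799 = 489261 → 15679621/489261
APPEND 22: p_5 = 22·15679621 + 1204155 = 346155817, q_5 = 22·489261 + 37574 = 10801316 → 346155817/10801316
APPEND 33: p_6 = 33·346155817 + 15679621 = 11438821582, q_6 = 33·10801316 + 489261 = 356932689 → 11438821582/356932689
APPEND 27: p_7 = 27·11438821582 + 346155817 = 309194338531, q_7 = 27·356932689 + 10801316 = 9647983919 → 309194338531/9647983919
APPEND 46: p_8 = 46·309194338531 + 11438821582 = 14234378394008, q_8 = 46·9647983919 + 356932689 = 444164192963 → 14234378394008/444164192963
APPEND 31: p_9 = 31·14234378394008 + 309194338531 = 441574924552779, q_9 = 31·444164192963 + 9647983919 = 13778737965772 → 441574924552779/13778737965772
APPEND 49: p_10 = 49·441574924552779 + 14234378394008 = 21651405681480179, q_10 = 49·13778737965772 + 444164192963 = 675602324515791 → 21651405681480179/675602324515791
APPEND 24: p_11 = 24·21651405681480179 + 441574924552779 = 520075311280077075, q_11 = 24·675602324515791 + 13778737965772 = 16228234526344756 → 520075311280077075/16228234526344756
APPEND 31: p_12 = 31·520075311280077075 + 21651405681480179 = 16143986055363869504, q_12 = 31·16228234526344756 + 675602324515791 = 503750872641203227 → 16143986055363869504/503750872641203227

32/1
673/21
1204155/37574
15679621/489261
346155817/10801316
11438821582/356932689
309194338531/9647983919
14234378394008/444164192963
441574924552779/13778737965772
21651405681480179/675602324515791
16143986055363869504/503750872641203227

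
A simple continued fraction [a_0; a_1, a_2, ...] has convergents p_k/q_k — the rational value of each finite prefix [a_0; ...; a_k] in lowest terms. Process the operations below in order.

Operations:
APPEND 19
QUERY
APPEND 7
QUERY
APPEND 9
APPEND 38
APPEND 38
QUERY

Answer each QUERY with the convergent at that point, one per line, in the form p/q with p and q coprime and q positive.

19/1
134/7
1775217/92746

APPEND 19: p_0 = 19·1 + 0 = 19, q_0 = 19·0 + 1 = 1 → 19/1
APPEND 7: p_1 = 7·19 + 1 = 134, q_1 = 7·1 + 0 = 7 → 134/7
APPEND 9: p_2 = 9·134 + 19 = 1225, q_2 = 9·7 + 1 = 64 → 1225/64
APPEND 38: p_3 = 38·1225 + 134 = 46684, q_3 = 38·64 + 7 = 2439 → 46684/2439
APPEND 38: p_4 = 38·46684 + 1225 = 1775217, q_4 = 38·2439 + 64 = 92746 → 1775217/92746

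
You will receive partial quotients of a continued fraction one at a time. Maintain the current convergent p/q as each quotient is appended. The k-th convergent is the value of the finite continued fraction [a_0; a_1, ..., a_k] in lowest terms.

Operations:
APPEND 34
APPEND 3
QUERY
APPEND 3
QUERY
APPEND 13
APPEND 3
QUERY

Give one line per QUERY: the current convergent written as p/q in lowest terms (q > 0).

103/3
343/10
14029/409

APPEND 34: p_0 = 34·1 + 0 = 34, q_0 = 34·0 + 1 = 1 → 34/1
APPEND 3: p_1 = 3·34 + 1 = 103, q_1 = 3·1 + 0 = 3 → 103/3
APPEND 3: p_2 = 3·103 + 34 = 343, q_2 = 3·3 + 1 = 10 → 343/10
APPEND 13: p_3 = 13·343 + 103 = 4562, q_3 = 13·10 + 3 = 133 → 4562/133
APPEND 3: p_4 = 3·4562 + 343 = 14029, q_4 = 3·133 + 10 = 409 → 14029/409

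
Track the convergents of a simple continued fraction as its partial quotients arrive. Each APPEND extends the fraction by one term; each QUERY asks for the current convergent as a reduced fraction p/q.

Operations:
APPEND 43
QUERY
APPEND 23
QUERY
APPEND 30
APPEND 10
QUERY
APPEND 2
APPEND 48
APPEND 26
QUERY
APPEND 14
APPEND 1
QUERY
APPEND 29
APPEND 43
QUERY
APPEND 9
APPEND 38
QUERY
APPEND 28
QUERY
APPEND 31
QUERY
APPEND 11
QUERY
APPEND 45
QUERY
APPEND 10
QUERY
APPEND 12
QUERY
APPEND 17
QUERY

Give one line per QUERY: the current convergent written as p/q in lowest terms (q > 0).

43/1
990/23
298420/6933
790361087/18361951
11885790709/276134934
15310570278578/355700635901
5265045373239208/122319414184665
147559421366565209/3428153168579798
4579607107736760687/106395067640158403
50523237606470932766/1173773897210322231
2278125299398928735157/52926220442104658798
22831776231595758284336/530435978318256910211
276259440078548028147189/6418157960261187581330
4719242257566912236786549/109639121302758445792821

APPEND 43: p_0 = 43·1 + 0 = 43, q_0 = 43·0 + 1 = 1 → 43/1
APPEND 23: p_1 = 23·43 + 1 = 990, q_1 = 23·1 + 0 = 23 → 990/23
APPEND 30: p_2 = 30·990 + 43 = 29743, q_2 = 30·23 + 1 = 691 → 29743/691
APPEND 10: p_3 = 10·29743 + 990 = 298420, q_3 = 10·691 + 23 = 6933 → 298420/6933
APPEND 2: p_4 = 2·298420 + 29743 = 626583, q_4 = 2·6933 + 691 = 14557 → 626583/14557
APPEND 48: p_5 = 48·626583 + 298420 = 30374404, q_5 = 48·14557 + 6933 = 705669 → 30374404/705669
APPEND 26: p_6 = 26·30374404 + 626583 = 790361087, q_6 = 26·705669 + 14557 = 18361951 → 790361087/18361951
APPEND 14: p_7 = 14·790361087 + 30374404 = 11095429622, q_7 = 14·18361951 + 705669 = 257772983 → 11095429622/257772983
APPEND 1: p_8 = 1·11095429622 + 790361087 = 11885790709, q_8 = 1·257772983 + 18361951 = 276134934 → 11885790709/276134934
APPEND 29: p_9 = 29·11885790709 + 11095429622 = 355783360183, q_9 = 29·276134934 + 257772983 = 8265686069 → 355783360183/8265686069
APPEND 43: p_10 = 43·355783360183 + 11885790709 = 15310570278578, q_10 = 43·8265686069 + 276134934 = 355700635901 → 15310570278578/355700635901
APPEND 9: p_11 = 9·15310570278578 + 355783360183 = 138150915867385, q_11 = 9·355700635901 + 8265686069 = 3209571409178 → 138150915867385/3209571409178
APPEND 38: p_12 = 38·138150915867385 + 15310570278578 = 5265045373239208, q_12 = 38·3209571409178 + 355700635901 = 122319414184665 → 5265045373239208/122319414184665
APPEND 28: p_13 = 28·5265045373239208 + 138150915867385 = 147559421366565209, q_13 = 28·122319414184665 + 3209571409178 = 3428153168579798 → 147559421366565209/3428153168579798
APPEND 31: p_14 = 31·147559421366565209 + 5265045373239208 = 4579607107736760687, q_14 = 31·3428153168579798 + 122319414184665 = 106395067640158403 → 4579607107736760687/106395067640158403
APPEND 11: p_15 = 11·4579607107736760687 + 147559421366565209 = 50523237606470932766, q_15 = 11·106395067640158403 + 3428153168579798 = 1173773897210322231 → 50523237606470932766/1173773897210322231
APPEND 45: p_16 = 45·50523237606470932766 + 4579607107736760687 = 2278125299398928735157, q_16 = 45·1173773897210322231 + 106395067640158403 = 52926220442104658798 → 2278125299398928735157/52926220442104658798
APPEND 10: p_17 = 10·2278125299398928735157 + 50523237606470932766 = 22831776231595758284336, q_17 = 10·52926220442104658798 + 1173773897210322231 = 530435978318256910211 → 22831776231595758284336/530435978318256910211
APPEND 12: p_18 = 12·22831776231595758284336 + 2278125299398928735157 = 276259440078548028147189, q_18 = 12·530435978318256910211 + 52926220442104658798 = 6418157960261187581330 → 276259440078548028147189/6418157960261187581330
APPEND 17: p_19 = 17·276259440078548028147189 + 22831776231595758284336 = 4719242257566912236786549, q_19 = 17·6418157960261187581330 + 530435978318256910211 = 109639121302758445792821 → 4719242257566912236786549/109639121302758445792821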